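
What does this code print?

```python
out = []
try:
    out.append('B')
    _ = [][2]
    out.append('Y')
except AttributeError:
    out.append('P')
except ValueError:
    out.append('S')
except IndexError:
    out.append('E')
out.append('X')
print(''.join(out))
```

Execution trace: 'B' (try body) → 'E' (except IndexError) → 'X' (after the try/except). Output: BEX

Answer: BEX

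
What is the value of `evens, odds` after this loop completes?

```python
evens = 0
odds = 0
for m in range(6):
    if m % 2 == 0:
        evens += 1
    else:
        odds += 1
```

Count evens and odds in range(6)
`evens, odds` takes the values: (0, 0) → (1, 0) → (1, 1) → (2, 1) → (2, 2) → (3, 2) → (3, 3)

Answer: 3, 3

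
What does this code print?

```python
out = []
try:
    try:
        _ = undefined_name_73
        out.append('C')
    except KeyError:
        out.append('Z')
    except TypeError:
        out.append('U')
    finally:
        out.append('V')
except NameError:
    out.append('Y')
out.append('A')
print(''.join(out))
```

Execution trace: 'V' (finally) → 'Y' (outer except NameError) → 'A' (after the try/except). Output: VYA

Answer: VYA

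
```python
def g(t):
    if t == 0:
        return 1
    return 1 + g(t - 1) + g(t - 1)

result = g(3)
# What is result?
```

g(t) = 1 + 2·g(t-1), g(0)=1. Closed form: (1+1)·2^3 - 1 = 15.

Answer: 15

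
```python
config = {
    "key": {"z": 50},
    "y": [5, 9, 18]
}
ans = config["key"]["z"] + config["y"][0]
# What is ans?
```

Trace:
`config = { ...` → config = {'key': {'z': 50}, 'y': [5, 9, 18]}
`ans = config["key"]["z"] + config["y"][0]` → ans = 55
So ans = 55

Answer: 55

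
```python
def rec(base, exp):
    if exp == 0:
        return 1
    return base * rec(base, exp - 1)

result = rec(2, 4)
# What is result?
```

rec(2, 4) = 2 * 2 * 2 * 2 = 16

Answer: 16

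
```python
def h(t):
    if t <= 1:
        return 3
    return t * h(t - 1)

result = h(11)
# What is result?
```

h(11) = 11 * 10 * 9 * 8 * 7 * 6 * 5 * 4 * 3 * 2 * 3 = 119750400

Answer: 119750400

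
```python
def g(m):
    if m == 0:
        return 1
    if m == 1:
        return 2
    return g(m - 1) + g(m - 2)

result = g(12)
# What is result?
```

Build up from base cases: g(0)=1, g(1)=2, g(2)=3, g(3)=5, g(4)=8, g(5)=13, g(6)=21, ..., g(12)=377

Answer: 377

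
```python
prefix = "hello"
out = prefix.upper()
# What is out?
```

Trace:
`prefix = "hello"` → prefix = 'hello'
`out = prefix.upper()` → out = 'HELLO'
So out = 'HELLO'

Answer: 'HELLO'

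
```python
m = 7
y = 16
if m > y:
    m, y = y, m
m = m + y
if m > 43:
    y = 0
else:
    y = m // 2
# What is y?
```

Trace:
`m = 7` → m = 7
`y = 16` → y = 16
`if m > y: ...` → m > y is False → no variable changes
`m = m + y` → m = 23
`if m > 43: ...` → m > 43 is False, take else branch → y = 11
So y = 11

Answer: 11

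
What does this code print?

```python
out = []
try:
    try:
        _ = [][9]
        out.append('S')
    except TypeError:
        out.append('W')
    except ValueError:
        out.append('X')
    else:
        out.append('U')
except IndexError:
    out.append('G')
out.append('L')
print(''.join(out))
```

Execution trace: 'G' (outer except IndexError) → 'L' (after the try/except). Output: GL

Answer: GL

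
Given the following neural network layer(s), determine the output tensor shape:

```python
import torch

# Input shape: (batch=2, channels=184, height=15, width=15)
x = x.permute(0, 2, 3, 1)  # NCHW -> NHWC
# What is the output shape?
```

Input: (2, 184, 15, 15) -> Output: (2, 15, 15, 184)

Answer: (2, 15, 15, 184)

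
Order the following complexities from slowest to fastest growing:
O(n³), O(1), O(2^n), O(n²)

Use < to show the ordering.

Ordered by growth rate: O(1) < O(n²) < O(n³) < O(2^n)

Answer: O(1) < O(n²) < O(n³) < O(2^n)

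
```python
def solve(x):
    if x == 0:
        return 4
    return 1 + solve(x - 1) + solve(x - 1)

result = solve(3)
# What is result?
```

solve(x) = 1 + 2·solve(x-1), solve(0)=4. Closed form: (4+1)·2^3 - 1 = 39.

Answer: 39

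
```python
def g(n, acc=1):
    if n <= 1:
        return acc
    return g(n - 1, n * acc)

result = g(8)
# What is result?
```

Accumulator trace (n, acc): (8, 1) -> (7, 8) -> (6, 56) -> (5, 336) -> (4, 1680) -> (3, 6720) -> (2, 20160) -> (1, 40320) -> return 40320

Answer: 40320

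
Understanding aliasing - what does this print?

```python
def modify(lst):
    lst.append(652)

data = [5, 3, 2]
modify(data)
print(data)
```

Key concept: function modifies passed list.
Step by step:
`data = [5, 3, 2]` → data = [5, 3, 2]
`modify(data)` → data = [5, 3, 2, 652]
`print(data)` → prints [5, 3, 2, 652]

Answer: [5, 3, 2, 652]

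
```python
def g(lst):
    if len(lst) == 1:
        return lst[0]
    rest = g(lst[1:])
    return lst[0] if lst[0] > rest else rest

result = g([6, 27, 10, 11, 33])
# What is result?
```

Recursive max over [6, 27, 10, 11, 33] = 33

Answer: 33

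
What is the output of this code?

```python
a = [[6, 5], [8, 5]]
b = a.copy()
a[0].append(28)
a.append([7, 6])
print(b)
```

Key concept: shallow copy with nested lists.
Step by step:
`a = [[6, 5], [8, 5]]` → a = [[6, 5], [8, 5]]
`b = a.copy()` → b = [[6, 5], [8, 5]]
`a[0].append(28)` → a = [[6, 5, 28], [8, 5]]; b = [[6, 5, 28], [8, 5]]
`a.append([7, 6])` → a = [[6, 5, 28], [8, 5], [7, 6]]
`print(b)` → prints [[6, 5, 28], [8, 5]]

Answer: [[6, 5, 28], [8, 5]]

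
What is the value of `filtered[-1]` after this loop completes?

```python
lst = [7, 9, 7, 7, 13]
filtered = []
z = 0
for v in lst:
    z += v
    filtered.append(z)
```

Cumulative sum ends at 43
`filtered` takes the values: [] → [7] → [7, 16] → [7, 16, 23] → [7, 16, 23, 30] → [7, 16, 23, 30, 43]
So `filtered[-1]` = 43

Answer: 43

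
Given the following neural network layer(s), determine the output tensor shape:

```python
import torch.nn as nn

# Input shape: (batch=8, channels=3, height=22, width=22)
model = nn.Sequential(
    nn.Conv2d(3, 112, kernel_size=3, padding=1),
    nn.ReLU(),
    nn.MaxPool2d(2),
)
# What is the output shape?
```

Input: (8, 3, 22, 22) -> after Conv2d: (8, 112, 22, 22) -> after ReLU: (8, 112, 22, 22) -> Output: (8, 112, 11, 11)

Answer: (8, 112, 11, 11)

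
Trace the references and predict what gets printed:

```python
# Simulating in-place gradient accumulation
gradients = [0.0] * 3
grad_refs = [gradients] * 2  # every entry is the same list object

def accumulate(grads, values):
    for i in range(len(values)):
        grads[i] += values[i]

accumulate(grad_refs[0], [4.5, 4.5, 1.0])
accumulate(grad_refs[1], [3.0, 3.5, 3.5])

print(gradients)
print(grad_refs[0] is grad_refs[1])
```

Key concept: gradient accumulation aliasing.
Step by step:
`gradients = [0.0] * 3` → gradients = [0.0, 0.0, 0.0]
`grad_refs = [gradients] * 2` → grad_refs = [[0.0, 0.0, 0.0], [0.0, 0.0, 0.0]]
`accumulate(grad_refs[0], [4.5, 4.5, 1.0])` → gradients = [4.5, 4.5, 1.0]; grad_refs = [[4.5, 4.5, 1.0], [4.5, 4.5, 1.0]]
`accumulate(grad_refs[1], [3.0, 3.5, 3.5])` → gradients = [7.5, 8.0, 4.5]; grad_refs = [[7.5, 8.0, 4.5], [7.5, 8.0, 4.5]]
`print(gradients)` → prints [7.5, 8.0, 4.5]
`print(grad_refs[0] is grad_refs[1])` → prints True

Answer:
[7.5, 8.0, 4.5]
True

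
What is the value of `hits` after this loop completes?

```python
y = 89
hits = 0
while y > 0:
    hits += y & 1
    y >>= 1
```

Count set bits in 89 (binary: 0b1011001)
`hits` takes the values: 0 → 1 → 2 → 3 → 4

Answer: 4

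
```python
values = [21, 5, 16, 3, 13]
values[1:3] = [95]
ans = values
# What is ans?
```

Trace:
`values = [21, 5, 16, 3, 13]` → values = [21, 5, 16, 3, 13]
`values[1:3] = [95]` → values = [21, 95, 3, 13]
`ans = values` → ans = [21, 95, 3, 13]
So ans = [21, 95, 3, 13]

Answer: [21, 95, 3, 13]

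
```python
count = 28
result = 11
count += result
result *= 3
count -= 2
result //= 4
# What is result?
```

Trace:
`count = 28` → count = 28
`result = 11` → result = 11
`count += result` → count = 39
`result *= 3` → result = 33
`count -= 2` → count = 37
`result //= 4` → result = 8
So result = 8

Answer: 8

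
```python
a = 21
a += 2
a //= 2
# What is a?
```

Trace:
`a = 21` → a = 21
`a += 2` → a = 23
`a //= 2` → a = 11
So a = 11

Answer: 11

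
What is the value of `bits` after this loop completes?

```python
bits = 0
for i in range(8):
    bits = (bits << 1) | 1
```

Build 8 consecutive 1-bits: 0b11111111
`bits` takes the values: 0 → 1 → 3 → 7 → 15 → 31 → 63 → 127 → 255

Answer: 255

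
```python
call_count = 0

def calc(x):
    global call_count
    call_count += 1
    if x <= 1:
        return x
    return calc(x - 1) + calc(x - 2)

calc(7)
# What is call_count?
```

Calls(x) = 1 + Calls(x-1) + Calls(x-2); Calls(0)=Calls(1)=1. For x=7 this gives 41.

Answer: 41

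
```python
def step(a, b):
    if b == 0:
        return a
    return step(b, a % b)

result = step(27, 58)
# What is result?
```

step(27, 58) -> step(58, 27) -> step(27, 4) -> step(4, 3) -> step(3, 1) -> step(1, 0) -> 1

Answer: 1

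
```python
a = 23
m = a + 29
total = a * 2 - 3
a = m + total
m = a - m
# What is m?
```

Trace:
`a = 23` → a = 23
`m = a + 29` → m = 52
`total = a * 2 - 3` → total = 43
`a = m + total` → a = 95
`m = a - m` → m = 43
So m = 43

Answer: 43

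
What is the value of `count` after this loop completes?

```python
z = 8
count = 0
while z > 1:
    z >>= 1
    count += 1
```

Count right shifts until 1
`count` takes the values: 0 → 1 → 2 → 3

Answer: 3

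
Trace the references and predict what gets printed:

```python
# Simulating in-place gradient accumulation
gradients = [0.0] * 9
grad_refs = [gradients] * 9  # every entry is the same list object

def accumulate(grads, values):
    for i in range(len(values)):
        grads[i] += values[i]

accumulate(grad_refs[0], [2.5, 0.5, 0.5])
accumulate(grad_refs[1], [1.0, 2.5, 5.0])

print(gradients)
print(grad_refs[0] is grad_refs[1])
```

Key concept: gradient accumulation aliasing.
Step by step:
`gradients = [0.0] * 9` → gradients = [0.0, 0.0, 0.0, 0.0, 0.0, 0.0, 0.0, 0.0, 0.0]
`grad_refs = [gradients] * 9` → grad_refs = [[0.0, 0.0, 0.0, 0.0, 0.0, 0.0, 0.0, 0.0, 0.0], [0.0, 0.0, 0.0, 0.0, 0.0, 0.0, 0.0, 0.0, 0.0], [0.0, 0.0, 0.0, 0.0, 0.0, 0.0, 0.0, 0.0, 0.0], [0.0, 0.0, 0.0, 0.0, 0.0, 0.0, 0.0, 0.0, 0.0], [0.0, 0.0, 0.0, 0.0, 0.0, 0.0, 0.0, 0.0, 0.0], [0.0, 0.0, 0.0, 0.0, 0.0, 0.0, 0.0, 0.0, 0.0], [0.0, 0.0, 0.0, 0.0, 0.0, 0.0, 0.0, 0.0, 0.0], [0.0, 0.0, 0.0, 0.0, 0.0, 0.0, 0.0, 0.0, 0.0], [0.0, 0.0, 0.0, 0.0, 0.0, 0.0, 0.0, 0.0, 0.0]]
`accumulate(grad_refs[0], [2.5, 0.5, 0.5])` → gradients = [2.5, 0.5, 0.5, 0.0, 0.0, 0.0, 0.0, 0.0, 0.0]; grad_refs = [[2.5, 0.5, 0.5, 0.0, 0.0, 0.0, 0.0, 0.0, 0.0], [2.5, 0.5, 0.5, 0.0, 0.0, 0.0, 0.0, 0.0, 0.0], [2.5, 0.5, 0.5, 0.0, 0.0, 0.0, 0.0, 0.0, 0.0], [2.5, 0.5, 0.5, 0.0, 0.0, 0.0, 0.0, 0.0, 0.0], [2.5, 0.5, 0.5, 0.0, 0.0, 0.0, 0.0, 0.0, 0.0], [2.5, 0.5, 0.5, 0.0, 0.0, 0.0, 0.0, 0.0, 0.0], [2.5, 0.5, 0.5, 0.0, 0.0, 0.0, 0.0, 0.0, 0.0], [2.5, 0.5, 0.5, 0.0, 0.0, 0.0, 0.0, 0.0, 0.0], [2.5, 0.5, 0.5, 0.0, 0.0, 0.0, 0.0, 0.0, 0.0]]
`accumulate(grad_refs[1], [1.0, 2.5, 5.0])` → gradients = [3.5, 3.0, 5.5, 0.0, 0.0, 0.0, 0.0, 0.0, 0.0]; grad_refs = [[3.5, 3.0, 5.5, 0.0, 0.0, 0.0, 0.0, 0.0, 0.0], [3.5, 3.0, 5.5, 0.0, 0.0, 0.0, 0.0, 0.0, 0.0], [3.5, 3.0, 5.5, 0.0, 0.0, 0.0, 0.0, 0.0, 0.0], [3.5, 3.0, 5.5, 0.0, 0.0, 0.0, 0.0, 0.0, 0.0], [3.5, 3.0, 5.5, 0.0, 0.0, 0.0, 0.0, 0.0, 0.0], [3.5, 3.0, 5.5, 0.0, 0.0, 0.0, 0.0, 0.0, 0.0], [3.5, 3.0, 5.5, 0.0, 0.0, 0.0, 0.0, 0.0, 0.0], [3.5, 3.0, 5.5, 0.0, 0.0, 0.0, 0.0, 0.0, 0.0], [3.5, 3.0, 5.5, 0.0, 0.0, 0.0, 0.0, 0.0, 0.0]]
`print(gradients)` → prints [3.5, 3.0, 5.5, 0.0, 0.0, 0.0, 0.0, 0.0, 0.0]
`print(grad_refs[0] is grad_refs[1])` → prints True

Answer:
[3.5, 3.0, 5.5, 0.0, 0.0, 0.0, 0.0, 0.0, 0.0]
True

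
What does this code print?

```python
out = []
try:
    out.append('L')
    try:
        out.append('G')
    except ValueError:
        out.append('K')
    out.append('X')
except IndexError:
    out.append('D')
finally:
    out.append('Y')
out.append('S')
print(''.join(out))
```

Execution trace: 'L' (try body) → 'G' (inner try body, no exception) → 'X' (try body, no exception) → 'Y' (finally) → 'S' (after the try/except). Output: LGXYS

Answer: LGXYS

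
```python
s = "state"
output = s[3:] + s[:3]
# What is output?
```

Trace:
`s = "state"` → s = 'state'
`output = s[3:] + s[:3]` → output = 'testa'
So output = 'testa'

Answer: 'testa'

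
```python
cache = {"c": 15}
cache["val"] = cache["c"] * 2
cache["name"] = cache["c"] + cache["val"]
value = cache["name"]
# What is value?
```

Trace:
`cache = {"c": 15}` → cache = {'c': 15}
`cache["val"] = cache["c"] * 2` → cache = {'c': 15, 'val': 30}
`cache["name"] = cache["c"] + cache["val"]` → cache = {'c': 15, 'val': 30, 'name': 45}
`value = cache["name"]` → value = 45
So value = 45

Answer: 45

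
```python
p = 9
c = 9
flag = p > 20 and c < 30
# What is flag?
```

Trace:
`p = 9` → p = 9
`c = 9` → c = 9
`flag = p > 20 and c < 30` → flag = False
So flag = False

Answer: False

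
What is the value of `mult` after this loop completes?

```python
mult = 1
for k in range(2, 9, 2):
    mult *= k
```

Product of even numbers 2 to 8
`mult` takes the values: 1 → 2 → 8 → 48 → 384

Answer: 384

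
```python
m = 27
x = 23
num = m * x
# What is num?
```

Trace:
`m = 27` → m = 27
`x = 23` → x = 23
`num = m * x` → num = 621
So num = 621

Answer: 621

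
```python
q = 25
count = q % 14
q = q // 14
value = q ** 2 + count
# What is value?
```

Trace:
`q = 25` → q = 25
`count = q % 14` → count = 11
`q = q // 14` → q = 1
`value = q ** 2 + count` → value = 12
So value = 12

Answer: 12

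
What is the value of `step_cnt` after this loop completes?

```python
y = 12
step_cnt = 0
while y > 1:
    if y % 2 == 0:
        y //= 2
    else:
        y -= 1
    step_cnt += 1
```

Steps to reduce 12 to 1
`step_cnt` takes the values: 0 → 1 → 2 → 3 → 4

Answer: 4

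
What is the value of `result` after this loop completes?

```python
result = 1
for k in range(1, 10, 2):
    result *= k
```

Product of 1, 3, 5, ... up to 9
`result` takes the values: 1 → 3 → 15 → 105 → 945

Answer: 945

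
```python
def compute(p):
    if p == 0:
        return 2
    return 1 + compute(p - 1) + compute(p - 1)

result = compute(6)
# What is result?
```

compute(p) = 1 + 2·compute(p-1), compute(0)=2. Closed form: (2+1)·2^6 - 1 = 191.

Answer: 191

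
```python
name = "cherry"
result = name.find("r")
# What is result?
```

Trace:
`name = "cherry"` → name = 'cherry'
`result = name.find("r")` → result = 3
So result = 3

Answer: 3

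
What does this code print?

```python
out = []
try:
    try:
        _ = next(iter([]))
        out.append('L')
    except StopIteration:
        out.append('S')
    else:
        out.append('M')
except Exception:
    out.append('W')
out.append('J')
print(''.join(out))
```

Execution trace: 'S' (inner except StopIteration) → 'J' (after the try/except). Output: SJ

Answer: SJ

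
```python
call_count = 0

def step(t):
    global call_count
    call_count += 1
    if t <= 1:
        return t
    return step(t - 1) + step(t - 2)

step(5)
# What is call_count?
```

Calls(t) = 1 + Calls(t-1) + Calls(t-2); Calls(0)=Calls(1)=1. For t=5 this gives 15.

Answer: 15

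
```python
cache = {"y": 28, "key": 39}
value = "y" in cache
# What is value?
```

Trace:
`cache = {"y": 28, "key": 39}` → cache = {'y': 28, 'key': 39}
`value = "y" in cache` → value = True
So value = True

Answer: True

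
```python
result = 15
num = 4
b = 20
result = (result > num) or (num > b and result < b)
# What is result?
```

Trace:
`result = 15` → result = 15
`num = 4` → num = 4
`b = 20` → b = 20
`result = (result > num) or (num > b and result < b)` → result = True
So result = True

Answer: True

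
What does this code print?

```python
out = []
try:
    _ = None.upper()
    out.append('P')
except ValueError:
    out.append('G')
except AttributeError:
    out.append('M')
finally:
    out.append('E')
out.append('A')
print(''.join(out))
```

Execution trace: 'M' (except AttributeError) → 'E' (finally) → 'A' (after the try/except). Output: MEA

Answer: MEA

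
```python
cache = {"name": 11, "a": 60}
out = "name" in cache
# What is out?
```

Trace:
`cache = {"name": 11, "a": 60}` → cache = {'name': 11, 'a': 60}
`out = "name" in cache` → out = True
So out = True

Answer: True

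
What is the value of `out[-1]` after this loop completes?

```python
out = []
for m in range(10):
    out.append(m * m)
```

Last element of squares 0 to 9
`out` takes the values: [] → [0] → [0, 1] → [0, 1, 4] → [0, 1, 4, 9] → [0, 1, 4, 9, 16] → [0, 1, 4, 9, 16, 25] → [0, 1, 4, 9, 16, 25, 36] → [0, 1, 4, 9, 16, 25, 36, 49] → [0, 1, 4, 9, 16, 25, 36, 49, 64] → [0, 1, 4, 9, 16, 25, 36, 49, 64, 81]
So `out[-1]` = 81

Answer: 81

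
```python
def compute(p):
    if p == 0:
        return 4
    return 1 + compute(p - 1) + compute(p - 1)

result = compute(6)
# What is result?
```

compute(p) = 1 + 2·compute(p-1), compute(0)=4. Closed form: (4+1)·2^6 - 1 = 319.

Answer: 319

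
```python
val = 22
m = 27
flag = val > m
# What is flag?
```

Trace:
`val = 22` → val = 22
`m = 27` → m = 27
`flag = val > m` → flag = False
So flag = False

Answer: False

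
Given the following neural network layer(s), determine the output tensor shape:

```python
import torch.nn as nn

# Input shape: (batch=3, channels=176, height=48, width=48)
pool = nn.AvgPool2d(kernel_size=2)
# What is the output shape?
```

Input: (3, 176, 48, 48) -> Output: (3, 176, 24, 24)

Answer: (3, 176, 24, 24)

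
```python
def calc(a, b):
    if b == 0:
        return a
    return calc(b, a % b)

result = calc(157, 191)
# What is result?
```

calc(157, 191) -> calc(191, 157) -> calc(157, 34) -> calc(34, 21) -> calc(21, 13) -> calc(13, 8) -> calc(8, 5) -> calc(5, 3) -> calc(3, 2) -> calc(2, 1) -> calc(1, 0) -> 1

Answer: 1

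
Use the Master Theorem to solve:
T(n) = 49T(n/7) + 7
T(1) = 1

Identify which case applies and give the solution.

a=49, b=7, f(n)=7. log_7(49) = 2. Since c=0 < 2, Case 1 applies: T(n) = Θ(n^log_b(a)) = O(n^2).

Answer: O(n^2) - Case 1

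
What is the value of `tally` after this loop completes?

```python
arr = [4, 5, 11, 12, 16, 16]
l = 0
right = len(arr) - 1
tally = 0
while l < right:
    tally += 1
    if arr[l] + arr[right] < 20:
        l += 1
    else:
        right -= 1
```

Steps to find pair summing to 20
`tally` takes the values: 0 → 1 → 2 → 3 → 4 → 5

Answer: 5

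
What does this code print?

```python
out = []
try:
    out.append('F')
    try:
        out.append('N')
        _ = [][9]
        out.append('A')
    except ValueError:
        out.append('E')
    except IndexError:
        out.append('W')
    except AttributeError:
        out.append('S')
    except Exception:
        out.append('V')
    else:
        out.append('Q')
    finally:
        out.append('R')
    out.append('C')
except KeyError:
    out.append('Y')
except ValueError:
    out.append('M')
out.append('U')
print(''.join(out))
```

Execution trace: 'F' (try body) → 'N' (inner try body) → 'W' (inner except IndexError) → 'R' (inner finally) → 'C' (try body, no exception) → 'U' (after the try/except). Output: FNWRCU

Answer: FNWRCU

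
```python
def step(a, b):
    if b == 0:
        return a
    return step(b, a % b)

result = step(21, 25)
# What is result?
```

step(21, 25) -> step(25, 21) -> step(21, 4) -> step(4, 1) -> step(1, 0) -> 1

Answer: 1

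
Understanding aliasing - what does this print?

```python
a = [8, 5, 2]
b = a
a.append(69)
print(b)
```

Key concept: basic list aliasing.
Step by step:
`a = [8, 5, 2]` → a = [8, 5, 2]
`b = a` → b = [8, 5, 2] (same object as a)
`a.append(69)` → a = [8, 5, 2, 69] (same object as b); b = [8, 5, 2, 69] (same object as a)
`print(b)` → prints [8, 5, 2, 69]

Answer: [8, 5, 2, 69]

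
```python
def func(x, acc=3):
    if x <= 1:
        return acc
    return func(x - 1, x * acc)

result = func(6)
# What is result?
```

Accumulator trace (n, acc): (6, 3) -> (5, 18) -> (4, 90) -> (3, 360) -> (2, 1080) -> (1, 2160) -> return 2160

Answer: 2160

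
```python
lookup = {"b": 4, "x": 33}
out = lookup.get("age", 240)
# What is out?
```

Trace:
`lookup = {"b": 4, "x": 33}` → lookup = {'b': 4, 'x': 33}
`out = lookup.get("age", 240)` → out = 240
So out = 240

Answer: 240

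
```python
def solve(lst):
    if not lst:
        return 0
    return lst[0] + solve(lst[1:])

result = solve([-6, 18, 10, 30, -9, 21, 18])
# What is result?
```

(-6) + 18 + 10 + 30 + (-9) + 21 + 18 + 0 = 82

Answer: 82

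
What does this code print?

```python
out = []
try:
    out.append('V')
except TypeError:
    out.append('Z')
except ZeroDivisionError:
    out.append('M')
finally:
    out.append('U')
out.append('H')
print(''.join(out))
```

Execution trace: 'V' (try body, no exception) → 'U' (finally) → 'H' (after the try/except). Output: VUH

Answer: VUH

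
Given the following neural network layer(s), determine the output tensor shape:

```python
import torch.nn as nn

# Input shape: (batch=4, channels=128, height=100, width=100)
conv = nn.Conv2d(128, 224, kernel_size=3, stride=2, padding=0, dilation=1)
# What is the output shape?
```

Input: (4, 128, 100, 100) -> Output: (4, 224, 49, 49)

Answer: (4, 224, 49, 49)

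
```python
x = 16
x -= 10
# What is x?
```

Trace:
`x = 16` → x = 16
`x -= 10` → x = 6
So x = 6

Answer: 6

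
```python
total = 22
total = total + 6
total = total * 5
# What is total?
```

Trace:
`total = 22` → total = 22
`total = total + 6` → total = 28
`total = total * 5` → total = 140
So total = 140

Answer: 140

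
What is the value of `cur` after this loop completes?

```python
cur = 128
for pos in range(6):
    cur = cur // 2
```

Halve 6 times: 128 // 2^6 = 2
`cur` takes the values: 128 → 64 → 32 → 16 → 8 → 4 → 2

Answer: 2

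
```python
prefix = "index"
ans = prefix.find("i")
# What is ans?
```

Trace:
`prefix = "index"` → prefix = 'index'
`ans = prefix.find("i")` → ans = 0
So ans = 0

Answer: 0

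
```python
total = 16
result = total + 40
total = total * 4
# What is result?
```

Trace:
`total = 16` → total = 16
`result = total + 40` → result = 56
`total = total * 4` → total = 64
So result = 56

Answer: 56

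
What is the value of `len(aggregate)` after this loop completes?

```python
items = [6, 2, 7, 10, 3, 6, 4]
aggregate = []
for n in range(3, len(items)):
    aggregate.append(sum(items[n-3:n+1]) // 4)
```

Number of 4-element averages
`aggregate` takes the values: [] → [6] → [6, 5] → [6, 5, 6] → [6, 5, 6, 5]
So `len(aggregate)` = 4

Answer: 4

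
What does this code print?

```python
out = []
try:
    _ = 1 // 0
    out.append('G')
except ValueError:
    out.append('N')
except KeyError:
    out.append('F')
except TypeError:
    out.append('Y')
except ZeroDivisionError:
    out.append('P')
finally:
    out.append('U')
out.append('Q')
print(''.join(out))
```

Execution trace: 'P' (except ZeroDivisionError) → 'U' (finally) → 'Q' (after the try/except). Output: PUQ

Answer: PUQ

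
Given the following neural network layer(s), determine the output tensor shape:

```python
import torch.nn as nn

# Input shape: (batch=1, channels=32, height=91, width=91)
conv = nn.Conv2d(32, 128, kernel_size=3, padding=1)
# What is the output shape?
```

Input: (1, 32, 91, 91) -> Output: (1, 128, 91, 91)

Answer: (1, 128, 91, 91)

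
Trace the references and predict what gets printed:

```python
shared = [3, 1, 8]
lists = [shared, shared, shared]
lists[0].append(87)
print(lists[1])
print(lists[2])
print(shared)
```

Key concept: list of same reference.
Step by step:
`shared = [3, 1, 8]` → shared = [3, 1, 8]
`lists = [shared, shared, shared]` → lists = [[3, 1, 8], [3, 1, 8], [3, 1, 8]]
`lists[0].append(87)` → shared = [3, 1, 8, 87]; lists = [[3, 1, 8, 87], [3, 1, 8, 87], [3, 1, 8, 87]]
`print(lists[1])` → prints [3, 1, 8, 87]
`print(lists[2])` → prints [3, 1, 8, 87]
`print(shared)` → prints [3, 1, 8, 87]

Answer:
[3, 1, 8, 87]
[3, 1, 8, 87]
[3, 1, 8, 87]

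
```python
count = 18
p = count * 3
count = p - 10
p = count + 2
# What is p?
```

Trace:
`count = 18` → count = 18
`p = count * 3` → p = 54
`count = p - 10` → count = 44
`p = count + 2` → p = 46
So p = 46

Answer: 46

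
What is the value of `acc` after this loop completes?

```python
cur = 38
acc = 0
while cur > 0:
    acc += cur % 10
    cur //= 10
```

Sum digits of 38
`acc` takes the values: 0 → 8 → 11

Answer: 11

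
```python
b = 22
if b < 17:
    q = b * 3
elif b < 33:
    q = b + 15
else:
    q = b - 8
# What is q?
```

Trace:
`b = 22` → b = 22
`if b < 17: ...` → b < 17 is False, b < 33 is True → q = 37
So q = 37

Answer: 37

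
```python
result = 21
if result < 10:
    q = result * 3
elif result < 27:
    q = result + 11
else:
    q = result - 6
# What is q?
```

Trace:
`result = 21` → result = 21
`if result < 10: ...` → result < 10 is False, result < 27 is True → q = 32
So q = 32

Answer: 32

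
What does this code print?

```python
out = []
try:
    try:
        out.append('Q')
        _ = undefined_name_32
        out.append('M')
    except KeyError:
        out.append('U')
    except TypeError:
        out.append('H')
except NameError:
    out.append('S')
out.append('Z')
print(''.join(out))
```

Execution trace: 'Q' (try body) → 'S' (outer except NameError) → 'Z' (after the try/except). Output: QSZ

Answer: QSZ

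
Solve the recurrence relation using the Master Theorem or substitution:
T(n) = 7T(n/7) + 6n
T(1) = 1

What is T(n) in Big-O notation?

By Master Theorem: a=7, b=7, f(n)=6n. Since log_7(7) = 1 and f(n) = Θ(n^1), Case 2 applies. T(n) = O(n log n).

Answer: O(n log n)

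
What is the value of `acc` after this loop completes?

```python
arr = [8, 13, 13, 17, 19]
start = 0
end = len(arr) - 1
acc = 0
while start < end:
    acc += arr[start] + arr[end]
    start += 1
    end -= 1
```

Sum of pairs from ends
`acc` takes the values: 0 → 27 → 57

Answer: 57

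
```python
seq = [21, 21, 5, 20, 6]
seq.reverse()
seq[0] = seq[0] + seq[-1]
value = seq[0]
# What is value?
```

Trace:
`seq = [21, 21, 5, 20, 6]` → seq = [21, 21, 5, 20, 6]
`seq.reverse()` → seq = [6, 20, 5, 21, 21]
`seq[0] = seq[0] + seq[-1]` → seq = [27, 20, 5, 21, 21]
`value = seq[0]` → value = 27
So value = 27

Answer: 27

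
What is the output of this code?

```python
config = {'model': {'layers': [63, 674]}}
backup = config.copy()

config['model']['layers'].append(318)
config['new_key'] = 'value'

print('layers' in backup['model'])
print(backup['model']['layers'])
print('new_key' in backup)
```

Key concept: shallow copy gotcha with nested dict.
Step by step:
`config = {'model': {'layers': [63, 674]}}` → config = {'model': {'layers': [63, 674]}}
`backup = config.copy()` → backup = {'model': {'layers': [63, 674]}}
`config['model']['layers'].append(318)` → config = {'model': {'layers': [63, 674, 318]}}; backup = {'model': {'layers': [63, 674, 318]}}
`config['new_key'] = 'value'` → config = {'model': {'layers': [63, 674, 318]}, 'new_key': 'value'}
`print('layers' in backup['model'])` → prints True
`print(backup['model']['layers'])` → prints [63, 674, 318]
`print('new_key' in backup)` → prints False

Answer:
True
[63, 674, 318]
False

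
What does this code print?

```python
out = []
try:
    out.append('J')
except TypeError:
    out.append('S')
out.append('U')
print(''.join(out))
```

Execution trace: 'J' (try body, no exception) → 'U' (after the try/except). Output: JU

Answer: JU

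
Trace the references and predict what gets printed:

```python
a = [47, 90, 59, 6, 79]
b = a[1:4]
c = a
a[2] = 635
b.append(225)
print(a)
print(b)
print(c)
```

Key concept: slice vs alias.
Step by step:
`a = [47, 90, 59, 6, 79]` → a = [47, 90, 59, 6, 79]
`b = a[1:4]` → b = [90, 59, 6]
`c = a` → c = [47, 90, 59, 6, 79] (same object as a)
`a[2] = 635` → a = [47, 90, 635, 6, 79] (same object as c); c = [47, 90, 635, 6, 79] (same object as a)
`b.append(225)` → b = [90, 59, 6, 225]
`print(a)` → prints [47, 90, 635, 6, 79]
`print(b)` → prints [90, 59, 6, 225]
`print(c)` → prints [47, 90, 635, 6, 79]

Answer:
[47, 90, 635, 6, 79]
[90, 59, 6, 225]
[47, 90, 635, 6, 79]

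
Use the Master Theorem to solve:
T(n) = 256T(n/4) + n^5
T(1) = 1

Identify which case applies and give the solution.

a=256, b=4, f(n)=n^5. log_4(256) = 4. Since c=5 > 4 and the regularity condition holds (256(n/4)^5 = (256/4^5)n^5 with 256/4^5 < 1), Case 3 applies: T(n) = Θ(f(n)) = O(n^5).

Answer: O(n^5) - Case 3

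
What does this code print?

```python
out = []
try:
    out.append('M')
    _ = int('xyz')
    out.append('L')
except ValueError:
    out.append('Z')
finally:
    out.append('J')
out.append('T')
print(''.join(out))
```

Execution trace: 'M' (try body) → 'Z' (except ValueError) → 'J' (finally) → 'T' (after the try/except). Output: MZJT

Answer: MZJT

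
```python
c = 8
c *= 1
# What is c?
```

Trace:
`c = 8` → c = 8
`c *= 1` → c = 8
So c = 8

Answer: 8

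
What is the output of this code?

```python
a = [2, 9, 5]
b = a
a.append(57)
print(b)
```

Key concept: basic list aliasing.
Step by step:
`a = [2, 9, 5]` → a = [2, 9, 5]
`b = a` → b = [2, 9, 5] (same object as a)
`a.append(57)` → a = [2, 9, 5, 57] (same object as b); b = [2, 9, 5, 57] (same object as a)
`print(b)` → prints [2, 9, 5, 57]

Answer: [2, 9, 5, 57]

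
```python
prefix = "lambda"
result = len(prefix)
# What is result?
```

Trace:
`prefix = "lambda"` → prefix = 'lambda'
`result = len(prefix)` → result = 6
So result = 6

Answer: 6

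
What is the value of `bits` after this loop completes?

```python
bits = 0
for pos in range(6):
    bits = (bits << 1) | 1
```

Build 6 consecutive 1-bits: 0b111111
`bits` takes the values: 0 → 1 → 3 → 7 → 15 → 31 → 63

Answer: 63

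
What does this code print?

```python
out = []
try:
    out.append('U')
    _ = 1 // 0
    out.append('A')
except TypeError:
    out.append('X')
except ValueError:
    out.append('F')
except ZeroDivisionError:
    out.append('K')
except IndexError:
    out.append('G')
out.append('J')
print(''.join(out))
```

Execution trace: 'U' (try body) → 'K' (except ZeroDivisionError) → 'J' (after the try/except). Output: UKJ

Answer: UKJ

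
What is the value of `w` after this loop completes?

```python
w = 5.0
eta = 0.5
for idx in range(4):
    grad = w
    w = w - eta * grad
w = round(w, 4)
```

Gradient descent: w = 5.0 * (1 - 0.5)^4
`w` takes the values: 5.0 → 2.5 → 1.25 → 0.625 → 0.3125

Answer: 0.3125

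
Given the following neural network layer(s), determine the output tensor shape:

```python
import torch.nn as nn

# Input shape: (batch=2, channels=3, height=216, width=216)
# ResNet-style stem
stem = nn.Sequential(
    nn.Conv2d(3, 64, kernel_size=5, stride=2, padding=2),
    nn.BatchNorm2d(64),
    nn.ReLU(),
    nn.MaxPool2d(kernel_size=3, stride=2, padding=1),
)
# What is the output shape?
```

Input: (2, 3, 216, 216) -> after Conv2d 5x5 stride=2: (2, 64, 108, 108) -> Output: (2, 64, 54, 54)

Answer: (2, 64, 54, 54)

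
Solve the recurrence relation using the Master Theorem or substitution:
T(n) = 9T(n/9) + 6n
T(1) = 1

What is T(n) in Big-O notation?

By Master Theorem: a=9, b=9, f(n)=6n. Since log_9(9) = 1 and f(n) = Θ(n^1), Case 2 applies. T(n) = O(n log n).

Answer: O(n log n)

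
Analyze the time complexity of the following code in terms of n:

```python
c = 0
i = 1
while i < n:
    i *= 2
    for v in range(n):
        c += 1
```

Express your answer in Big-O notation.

Each loop level contributes: log n × n. Multiplying the contributions gives O(n log n).

Answer: O(n log n)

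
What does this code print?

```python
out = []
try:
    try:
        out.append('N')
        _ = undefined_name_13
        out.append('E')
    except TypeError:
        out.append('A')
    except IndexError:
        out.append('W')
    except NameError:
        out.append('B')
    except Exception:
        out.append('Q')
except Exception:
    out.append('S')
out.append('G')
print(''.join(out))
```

Execution trace: 'N' (inner try body) → 'B' (inner except NameError) → 'G' (after the try/except). Output: NBG

Answer: NBG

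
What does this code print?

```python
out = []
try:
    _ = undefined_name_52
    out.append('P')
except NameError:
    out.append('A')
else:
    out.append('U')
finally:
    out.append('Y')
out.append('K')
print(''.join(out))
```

Execution trace: 'A' (except NameError) → 'Y' (finally) → 'K' (after the try/except). Output: AYK

Answer: AYK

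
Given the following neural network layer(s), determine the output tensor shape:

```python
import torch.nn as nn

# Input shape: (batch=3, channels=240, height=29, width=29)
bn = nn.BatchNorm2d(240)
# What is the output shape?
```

Input: (3, 240, 29, 29) -> Output: (3, 240, 29, 29)

Answer: (3, 240, 29, 29)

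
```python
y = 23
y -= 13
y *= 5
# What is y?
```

Trace:
`y = 23` → y = 23
`y -= 13` → y = 10
`y *= 5` → y = 50
So y = 50

Answer: 50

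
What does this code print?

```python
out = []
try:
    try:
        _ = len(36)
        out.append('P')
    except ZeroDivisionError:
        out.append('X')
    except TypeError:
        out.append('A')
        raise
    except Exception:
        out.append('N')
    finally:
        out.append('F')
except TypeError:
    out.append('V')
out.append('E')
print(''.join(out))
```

Execution trace: 'A' (inner except TypeError) → 'F' (inner finally) → 'V' (outer except TypeError) → 'E' (after the try/except). Output: AFVE

Answer: AFVE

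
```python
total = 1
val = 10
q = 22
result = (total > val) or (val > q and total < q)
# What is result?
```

Trace:
`total = 1` → total = 1
`val = 10` → val = 10
`q = 22` → q = 22
`result = (total > val) or (val > q and total < q)` → result = False
So result = False

Answer: False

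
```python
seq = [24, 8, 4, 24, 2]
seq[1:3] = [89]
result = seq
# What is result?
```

Trace:
`seq = [24, 8, 4, 24, 2]` → seq = [24, 8, 4, 24, 2]
`seq[1:3] = [89]` → seq = [24, 89, 24, 2]
`result = seq` → result = [24, 89, 24, 2]
So result = [24, 89, 24, 2]

Answer: [24, 89, 24, 2]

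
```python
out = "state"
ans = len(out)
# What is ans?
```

Trace:
`out = "state"` → out = 'state'
`ans = len(out)` → ans = 5
So ans = 5

Answer: 5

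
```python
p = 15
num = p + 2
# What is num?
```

Trace:
`p = 15` → p = 15
`num = p + 2` → num = 17
So num = 17

Answer: 17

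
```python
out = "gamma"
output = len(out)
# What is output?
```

Trace:
`out = "gamma"` → out = 'gamma'
`output = len(out)` → output = 5
So output = 5

Answer: 5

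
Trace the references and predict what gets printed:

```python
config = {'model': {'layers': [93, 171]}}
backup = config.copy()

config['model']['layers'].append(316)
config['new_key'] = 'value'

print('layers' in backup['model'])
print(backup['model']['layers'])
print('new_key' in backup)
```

Key concept: shallow copy gotcha with nested dict.
Step by step:
`config = {'model': {'layers': [93, 171]}}` → config = {'model': {'layers': [93, 171]}}
`backup = config.copy()` → backup = {'model': {'layers': [93, 171]}}
`config['model']['layers'].append(316)` → config = {'model': {'layers': [93, 171, 316]}}; backup = {'model': {'layers': [93, 171, 316]}}
`config['new_key'] = 'value'` → config = {'model': {'layers': [93, 171, 316]}, 'new_key': 'value'}
`print('layers' in backup['model'])` → prints True
`print(backup['model']['layers'])` → prints [93, 171, 316]
`print('new_key' in backup)` → prints False

Answer:
True
[93, 171, 316]
False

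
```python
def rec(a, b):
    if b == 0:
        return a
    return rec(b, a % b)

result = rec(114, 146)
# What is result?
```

rec(114, 146) -> rec(146, 114) -> rec(114, 32) -> rec(32, 18) -> rec(18, 14) -> rec(14, 4) -> rec(4, 2) -> rec(2, 0) -> 2

Answer: 2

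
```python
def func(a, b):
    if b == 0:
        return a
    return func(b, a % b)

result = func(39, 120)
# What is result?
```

func(39, 120) -> func(120, 39) -> func(39, 3) -> func(3, 0) -> 3

Answer: 3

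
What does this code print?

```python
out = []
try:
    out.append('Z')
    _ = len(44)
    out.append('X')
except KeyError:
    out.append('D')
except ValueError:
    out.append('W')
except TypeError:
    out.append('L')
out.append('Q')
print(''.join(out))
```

Execution trace: 'Z' (try body) → 'L' (except TypeError) → 'Q' (after the try/except). Output: ZLQ

Answer: ZLQ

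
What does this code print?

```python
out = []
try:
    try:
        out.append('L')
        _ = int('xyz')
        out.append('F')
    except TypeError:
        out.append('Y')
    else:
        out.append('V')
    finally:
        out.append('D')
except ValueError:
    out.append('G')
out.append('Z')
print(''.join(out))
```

Execution trace: 'L' (inner try body) → 'D' (inner finally) → 'G' (outer except ValueError) → 'Z' (after the try/except). Output: LDGZ

Answer: LDGZ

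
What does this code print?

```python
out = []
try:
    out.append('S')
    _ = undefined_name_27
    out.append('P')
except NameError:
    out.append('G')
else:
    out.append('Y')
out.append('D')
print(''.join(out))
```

Execution trace: 'S' (try body) → 'G' (except NameError) → 'D' (after the try/except). Output: SGD

Answer: SGD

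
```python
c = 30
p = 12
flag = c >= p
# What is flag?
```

Trace:
`c = 30` → c = 30
`p = 12` → p = 12
`flag = c >= p` → flag = True
So flag = True

Answer: True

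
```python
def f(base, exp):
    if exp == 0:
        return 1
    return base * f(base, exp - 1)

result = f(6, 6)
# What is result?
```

f(6, 6) = 6 * 6 * 6 * 6 * 6 * 6 = 46656

Answer: 46656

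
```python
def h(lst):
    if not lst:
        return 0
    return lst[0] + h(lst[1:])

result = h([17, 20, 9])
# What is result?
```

17 + 20 + 9 + 0 = 46

Answer: 46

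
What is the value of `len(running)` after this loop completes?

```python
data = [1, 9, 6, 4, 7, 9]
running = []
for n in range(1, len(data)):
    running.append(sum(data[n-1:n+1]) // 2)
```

Number of 2-element averages
`running` takes the values: [] → [5] → [5, 7] → [5, 7, 5] → [5, 7, 5, 5] → [5, 7, 5, 5, 8]
So `len(running)` = 5

Answer: 5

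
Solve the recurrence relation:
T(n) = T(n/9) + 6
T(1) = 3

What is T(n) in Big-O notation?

Each step divides n by 9 and adds 6. After log_9(n) steps we reach T(1)=3. So T(n) = 6·log_9(n) + 3 = O(log n).

Answer: O(log n)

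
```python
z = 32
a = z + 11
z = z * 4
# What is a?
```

Trace:
`z = 32` → z = 32
`a = z + 11` → a = 43
`z = z * 4` → z = 128
So a = 43

Answer: 43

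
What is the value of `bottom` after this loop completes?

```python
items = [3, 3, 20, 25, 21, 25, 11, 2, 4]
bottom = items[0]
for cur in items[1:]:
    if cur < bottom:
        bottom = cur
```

Minimum of [3, 3, 20, 25, 21, 25, 11, 2, 4]
`bottom` takes the values: 3 → 2

Answer: 2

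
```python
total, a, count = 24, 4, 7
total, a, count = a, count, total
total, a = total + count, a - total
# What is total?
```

Trace:
`total, a, count = 24, 4, 7` → total = 24; a = 4; count = 7
`total, a, count = a, count, total` → total = 4; a = 7; count = 24
`total, a = total + count, a - total` → total = 28; a = 3
So total = 28

Answer: 28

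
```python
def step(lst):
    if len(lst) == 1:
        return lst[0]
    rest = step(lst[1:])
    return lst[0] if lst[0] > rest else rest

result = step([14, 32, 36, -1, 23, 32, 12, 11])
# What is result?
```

Recursive max over [14, 32, 36, -1, 23, 32, 12, 11] = 36

Answer: 36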